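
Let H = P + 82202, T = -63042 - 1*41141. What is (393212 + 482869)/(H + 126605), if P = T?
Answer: 876081/104624 ≈ 8.3736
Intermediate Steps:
T = -104183 (T = -63042 - 41141 = -104183)
P = -104183
H = -21981 (H = -104183 + 82202 = -21981)
(393212 + 482869)/(H + 126605) = (393212 + 482869)/(-21981 + 126605) = 876081/104624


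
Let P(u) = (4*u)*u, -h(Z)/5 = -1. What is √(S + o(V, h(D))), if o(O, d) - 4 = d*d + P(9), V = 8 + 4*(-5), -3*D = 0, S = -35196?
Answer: I*√34843 ≈ 186.66*I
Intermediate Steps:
D = 0 (D = -⅓*0 = 0)
h(Z) = 5 (h(Z) = -5*(-1) = 5)
V = -12 (V = 8 - 20 = -12)
P(u) = 4*u²
o(O, d) = 328 + d² (o(O, d) = 4 + (d*d + 4*9²) = 4 + (d² + 4*81) = 4 + (d² + 324) = 4 + (324 + d²) = 328 + d²)
√(S + o(V, h(D))) = √(-35196 + (328 + 5²)) = √(-35196 + (328 + 25)) = √(-35196 + 353) = √(-34843) = I*√34843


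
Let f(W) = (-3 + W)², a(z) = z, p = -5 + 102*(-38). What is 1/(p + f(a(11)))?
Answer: -1/3817 ≈ -0.00026199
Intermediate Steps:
p = -3881 (p = -5 - 3876 = -3881)
1/(p + f(a(11))) = 1/(-3881 + (-3 + 11)²) = 1/(-3881 + 8²) = 1/(-3881 + 64) = 1/(-3817) = -1/3817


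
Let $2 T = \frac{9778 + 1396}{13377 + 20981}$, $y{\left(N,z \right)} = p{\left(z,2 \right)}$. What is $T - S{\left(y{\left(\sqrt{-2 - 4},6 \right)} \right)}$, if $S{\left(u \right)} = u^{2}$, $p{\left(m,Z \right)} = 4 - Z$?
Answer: $- \frac{131845}{34358} \approx -3.8374$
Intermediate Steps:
$y{\left(N,z \right)} = 2$ ($y{\left(N,z \right)} = 4 - 2 = 2$)
$T = \frac{5587}{34358}$ ($T = \frac{\left(9778 + 1396\right) \frac{1}{13377 + 20981}}{2} = \frac{11174 \cdot \frac{1}{34358}}{2} = \frac{1}{2} \cdot \frac{5587}{17179} = \frac{5587}{34358} \approx 0.16261$)
$T - S{\left(y{\left(\sqrt{-2 - 4},6 \right)} \right)} = \frac{5587}{34358} - 2^{2} = \frac{5587}{34358} - 4 = - \frac{131845}{34358}$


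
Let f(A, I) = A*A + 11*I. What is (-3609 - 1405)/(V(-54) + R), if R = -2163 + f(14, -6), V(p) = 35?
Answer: 2507/999 ≈ 2.5095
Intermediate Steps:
f(A, I) = A² + 11*I
R = -2033 (R = -2163 + (14² + 11*(-6)) = -2163 + (196 - 66) = -2163 + 130 = -2033)
(-3609 - 1405)/(V(-54) + R) = (-3609 - 1405)/(35 - 2033) = -5014/(-1998) = -5014*(-1/1998) = 2507/999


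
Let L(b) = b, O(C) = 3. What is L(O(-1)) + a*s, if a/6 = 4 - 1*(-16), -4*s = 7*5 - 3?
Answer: -957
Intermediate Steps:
s = -8 (s = -(7*5 - 3)/4 = -(35 - 3)/4 = -¼*32 = -8)
a = 120 (a = 6*(4 - 1*(-16)) = 6*(4 + 16) = 6*20 = 120)
L(O(-1)) + a*s = 3 + 120*(-8) = 3 - 960 = -957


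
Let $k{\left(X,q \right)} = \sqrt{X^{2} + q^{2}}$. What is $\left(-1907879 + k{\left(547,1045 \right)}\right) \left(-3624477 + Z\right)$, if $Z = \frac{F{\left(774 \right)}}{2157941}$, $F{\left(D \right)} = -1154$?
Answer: $\frac{14922299163594703669}{2157941} - \frac{7821407523011 \sqrt{1391234}}{2157941} \approx 6.9108 \cdot 10^{12}$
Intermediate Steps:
$Z = - \frac{1154}{2157941} \approx -0.00053477$
$\left(-1907879 + k{\left(547,1045 \right)}\right) \left(-3624477 + Z\right) = \left(-1907879 + \sqrt{547^{2} + 1045^{2}}\right) \left(-3624477 - \frac{1154}{2157941}\right) = \left(-1907879 + \sqrt{299209 + 1092025}\right) \left(- \frac{7821407523011}{2157941}\right) = \left(-1907879 + \sqrt{1391234}\right) \left(- \frac{7821407523011}{2157941}\right) = \frac{14922299163594703669}{2157941} - \frac{7821407523011 \sqrt{1391234}}{2157941}$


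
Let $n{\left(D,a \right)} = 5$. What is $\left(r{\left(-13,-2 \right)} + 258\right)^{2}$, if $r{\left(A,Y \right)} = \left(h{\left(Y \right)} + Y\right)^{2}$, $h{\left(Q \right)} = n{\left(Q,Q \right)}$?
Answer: $71289$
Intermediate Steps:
$h{\left(Q \right)} = 5$
$r{\left(A,Y \right)} = \left(5 + Y\right)^{2}$
$\left(r{\left(-13,-2 \right)} + 258\right)^{2} = \left(\left(5 - 2\right)^{2} + 258\right)^{2} = \left(3^{2} + 258\right)^{2} = \left(9 + 258\right)^{2} = 267^{2} = 71289$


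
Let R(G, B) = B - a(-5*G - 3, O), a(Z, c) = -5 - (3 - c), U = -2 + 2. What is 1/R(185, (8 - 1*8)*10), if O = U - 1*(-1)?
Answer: ⅐ ≈ 0.14286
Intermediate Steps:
U = 0
O = 1 (O = 0 - 1*(-1) = 0 + 1 = 1)
a(Z, c) = -8 + c (a(Z, c) = -5 + (-3 + c) = -8 + c)
R(G, B) = 7 + B (R(G, B) = B - (-8 + 1) = B - 1*(-7) = B + 7 = 7 + B)
1/R(185, (8 - 1*8)*10) = 1/(7 + (8 - 1*8)*10) = 1/(7 + (8 - 8)*10) = 1/(7 + 0*10) = 1/(7 + 0) = 1/7 = ⅐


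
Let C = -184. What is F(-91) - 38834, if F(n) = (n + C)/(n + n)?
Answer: -7067513/182 ≈ -38833.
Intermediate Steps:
F(n) = (-184 + n)/(2*n) (F(n) = (n - 184)/(n + n) = (-184 + n)/((2*n)) = (-184 + n)*(1/(2*n)) = (-184 + n)/(2*n))
F(-91) - 38834 = (½)*(-184 - 91)/(-91) - 38834 = (½)*(-1/91)*(-275) - 38834 = 275/182 - 38834 = -7067513/182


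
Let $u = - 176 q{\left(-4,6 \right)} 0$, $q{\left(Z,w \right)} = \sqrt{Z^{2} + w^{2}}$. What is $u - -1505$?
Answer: $1505$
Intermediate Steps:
$u = 0$ ($u = - 176 \sqrt{\left(-4\right)^{2} + 6^{2}} \cdot 0 = - 176 \sqrt{16 + 36} \cdot 0 = - 176 \sqrt{52} \cdot 0 = - 176 \cdot 2 \sqrt{13} \cdot 0 = \left(-176\right) 0 = 0$)
$u - -1505 = 0 - -1505 = 0 + \left(-95 + 1600\right) = 0 + 1505 = 1505$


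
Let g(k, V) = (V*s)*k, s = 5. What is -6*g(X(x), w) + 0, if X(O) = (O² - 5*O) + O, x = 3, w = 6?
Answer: 540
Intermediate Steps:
X(O) = O² - 4*O
g(k, V) = 5*V*k (g(k, V) = (V*5)*k = (5*V)*k = 5*V*k)
-6*g(X(x), w) + 0 = -30*6*3*(-4 + 3) + 0 = -30*6*3*(-1) + 0 = -30*6*(-3) + 0 = -6*(-90) + 0 = 540 + 0 = 540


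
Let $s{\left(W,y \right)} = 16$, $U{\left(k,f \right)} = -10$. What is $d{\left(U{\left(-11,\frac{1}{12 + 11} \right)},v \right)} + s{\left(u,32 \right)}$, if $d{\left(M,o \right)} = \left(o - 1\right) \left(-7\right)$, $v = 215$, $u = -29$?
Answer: $-1482$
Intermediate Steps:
$d{\left(M,o \right)} = 7 - 7 o$ ($d{\left(M,o \right)} = \left(-1 + o\right) \left(-7\right) = 7 - 7 o$)
$d{\left(U{\left(-11,\frac{1}{12 + 11} \right)},v \right)} + s{\left(u,32 \right)} = \left(7 - 1505\right) + 16 = -1498 + 16 = -1482$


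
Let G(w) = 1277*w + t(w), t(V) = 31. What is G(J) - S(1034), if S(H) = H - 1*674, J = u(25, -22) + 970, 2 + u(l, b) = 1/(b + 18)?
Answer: 4941951/4 ≈ 1.2355e+6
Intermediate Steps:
u(l, b) = -2 + 1/(18 + b) (u(l, b) = -2 + 1/(b + 18) = -2 + 1/(18 + b))
J = 3871/4 (J = (-35 - 2*(-22))/(18 - 22) + 970 = (-35 + 44)/(-4) + 970 = -¼*9 + 970 = -9/4 + 970 = 3871/4 ≈ 967.75)
S(H) = -674 + H (S(H) = H - 674 = -674 + H)
G(w) = 31 + 1277*w (G(w) = 1277*w + 31 = 31 + 1277*w)
G(J) - S(1034) = (31 + 1277*(3871/4)) - (-674 + 1034) = (31 + 4943267/4) - 1*360 = 4943391/4 - 360 = 4941951/4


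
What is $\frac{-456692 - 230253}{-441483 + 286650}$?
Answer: $\frac{98135}{22119} \approx 4.4367$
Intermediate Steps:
$\frac{-456692 - 230253}{-441483 + 286650} = - \frac{686945}{-154833} = \left(-686945\right) \left(- \frac{1}{154833}\right) = \frac{98135}{22119}$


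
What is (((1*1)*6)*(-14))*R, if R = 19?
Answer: -1596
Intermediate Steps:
(((1*1)*6)*(-14))*R = (((1*1)*6)*(-14))*19 = ((1*6)*(-14))*19 = (6*(-14))*19 = -84*19 = -1596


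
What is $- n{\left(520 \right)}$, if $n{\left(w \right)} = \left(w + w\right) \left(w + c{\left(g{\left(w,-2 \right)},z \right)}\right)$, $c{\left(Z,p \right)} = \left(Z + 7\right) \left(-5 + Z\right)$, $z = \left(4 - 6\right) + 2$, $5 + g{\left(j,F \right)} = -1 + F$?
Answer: $-554320$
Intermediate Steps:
$g{\left(j,F \right)} = -6 + F$ ($g{\left(j,F \right)} = -5 + \left(-1 + F\right) = -6 + F$)
$z = 0$ ($z = -2 + 2 = 0$)
$c{\left(Z,p \right)} = \left(-5 + Z\right) \left(7 + Z\right)$ ($c{\left(Z,p \right)} = \left(7 + Z\right) \left(-5 + Z\right) = \left(-5 + Z\right) \left(7 + Z\right)$)
$n{\left(w \right)} = 2 w \left(13 + w\right)$ ($n{\left(w \right)} = \left(w + w\right) \left(w + \left(-35 + \left(-6 - 2\right)^{2} + 2 \left(-6 - 2\right)\right)\right) = 2 w \left(w + \left(-35 + \left(-8\right)^{2} + 2 \left(-8\right)\right)\right) = 2 w \left(w - -13\right) = 2 w \left(w + 13\right) = 2 w \left(13 + w\right)$)
$- n{\left(520 \right)} = - 2 \cdot 520 \left(13 + 520\right) = - 2 \cdot 520 \cdot 533 = \left(-1\right) 554320 = -554320$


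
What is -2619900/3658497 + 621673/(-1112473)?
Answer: -1729652272727/1356659711027 ≈ -1.2749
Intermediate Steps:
-2619900/3658497 + 621673/(-1112473) = -2619900*1/3658497 + 621673*(-1/1112473) = -873300/1219499 - 621673/1112473 = -1729652272727/1356659711027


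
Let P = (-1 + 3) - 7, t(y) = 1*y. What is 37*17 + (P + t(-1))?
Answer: 623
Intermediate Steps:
t(y) = y
P = -5 (P = 2 - 7 = -5)
37*17 + (P + t(-1)) = 37*17 + (-5 - 1) = 629 - 6 = 623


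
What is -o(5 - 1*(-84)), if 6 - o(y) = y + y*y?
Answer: 8004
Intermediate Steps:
o(y) = 6 - y - y**2 (o(y) = 6 - (y + y*y) = 6 - (y + y**2) = 6 + (-y - y**2) = 6 - y - y**2)
-o(5 - 1*(-84)) = -(6 - (5 - 1*(-84)) - (5 - 1*(-84))**2) = -(6 - (5 + 84) - (5 + 84)**2) = -(6 - 1*89 - 1*89**2) = -(6 - 89 - 1*7921) = -(6 - 89 - 7921) = -1*(-8004) = 8004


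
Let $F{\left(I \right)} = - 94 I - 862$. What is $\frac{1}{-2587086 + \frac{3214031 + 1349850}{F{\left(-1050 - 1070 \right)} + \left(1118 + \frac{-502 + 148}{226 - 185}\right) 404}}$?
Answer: $- \frac{26510674}{68585206436843} \approx -3.8654 \cdot 10^{-7}$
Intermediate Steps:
$F{\left(I \right)} = -862 - 94 I$
$\frac{1}{-2587086 + \frac{3214031 + 1349850}{F{\left(-1050 - 1070 \right)} + \left(1118 + \frac{-502 + 148}{226 - 185}\right) 404}} = \frac{1}{-2587086 + \frac{3214031 + 1349850}{\left(-862 - 94 \left(-1050 - 1070\right)\right) + \left(1118 + \frac{-502 + 148}{226 - 185}\right) 404}} = \frac{1}{-2587086 + \frac{4563881}{\left(-862 - -199280\right) + \left(1118 - \frac{354}{41}\right) 404}} = \frac{1}{-2587086 + \frac{4563881}{\left(-862 + 199280\right) + \left(1118 - \frac{354}{41}\right) 404}} = \frac{1}{-2587086 + \frac{4563881}{198418 + \left(1118 - \frac{354}{41}\right) 404}} = \frac{1}{-2587086 + \frac{4563881}{198418 + \frac{45484}{41} \cdot 404}} = \frac{1}{-2587086 + \frac{4563881}{198418 + \frac{18375536}{41}}} = \frac{1}{-2587086 + \frac{4563881}{\frac{26510674}{41}}} = \frac{1}{-2587086 + 4563881 \cdot \frac{41}{26510674}} = \frac{1}{-2587086 + \frac{187119121}{26510674}} = \frac{1}{- \frac{68585206436843}{26510674}} = - \frac{26510674}{68585206436843}$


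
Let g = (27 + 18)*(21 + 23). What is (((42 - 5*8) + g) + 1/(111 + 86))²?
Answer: 152455107025/38809 ≈ 3.9283e+6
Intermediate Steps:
g = 1980 (g = 45*44 = 1980)
(((42 - 5*8) + g) + 1/(111 + 86))² = (((42 - 5*8) + 1980) + 1/(111 + 86))² = (((42 - 40) + 1980) + 1/197)² = ((2 + 1980) + 1/197)² = (1982 + 1/197)² = (390455/197)² = 152455107025/38809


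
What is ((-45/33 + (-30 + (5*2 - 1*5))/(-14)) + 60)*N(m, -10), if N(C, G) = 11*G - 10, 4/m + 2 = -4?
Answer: -558300/77 ≈ -7250.6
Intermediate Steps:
m = -⅔ (m = 4/(-2 - 4) = 4/(-6) = 4*(-⅙) = -⅔ ≈ -0.66667)
N(C, G) = -10 + 11*G
((-45/33 + (-30 + (5*2 - 1*5))/(-14)) + 60)*N(m, -10) = ((-45/33 + (-30 + (5*2 - 1*5))/(-14)) + 60)*(-10 + 11*(-10)) = ((-45*1/33 + (-30 + (10 - 5))*(-1/14)) + 60)*(-10 - 110) = ((-15/11 + (-30 + 5)*(-1/14)) + 60)*(-120) = ((-15/11 - 25*(-1/14)) + 60)*(-120) = ((-15/11 + 25/14) + 60)*(-120) = (65/154 + 60)*(-120) = (9305/154)*(-120) = -558300/77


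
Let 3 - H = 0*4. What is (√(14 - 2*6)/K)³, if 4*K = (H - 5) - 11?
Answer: -128*√2/2197 ≈ -0.082394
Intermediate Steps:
H = 3 (H = 3 - 0*4 = 3 - 1*0 = 3 + 0 = 3)
K = -13/4 (K = ((3 - 5) - 11)/4 = (-2 - 11)/4 = (¼)*(-13) = -13/4 ≈ -3.2500)
(√(14 - 2*6)/K)³ = (√(14 - 2*6)/(-13/4))³ = (√(14 - 12)*(-4/13))³ = (√2*(-4/13))³ = (-4*√2/13)³ = -128*√2/2197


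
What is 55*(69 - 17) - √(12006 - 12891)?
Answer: 2860 - I*√885 ≈ 2860.0 - 29.749*I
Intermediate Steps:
55*(69 - 17) - √(12006 - 12891) = 55*52 - √(-885) = 2860 - I*√885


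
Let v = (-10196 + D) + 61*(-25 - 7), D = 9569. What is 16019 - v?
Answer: 18598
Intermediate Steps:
v = -2579 (v = (-10196 + 9569) + 61*(-25 - 7) = -627 + 61*(-32) = -627 - 1952 = -2579)
16019 - v = 16019 - 1*(-2579) = 16019 + 2579 = 18598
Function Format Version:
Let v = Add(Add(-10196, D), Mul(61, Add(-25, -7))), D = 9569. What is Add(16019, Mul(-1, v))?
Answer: 18598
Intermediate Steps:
v = -2579 (v = Add(Add(-10196, 9569), Mul(61, Add(-25, -7))) = Add(-627, Mul(61, -32)) = Add(-627, -1952) = -2579)
Add(16019, Mul(-1, v)) = Add(16019, Mul(-1, -2579)) = Add(16019, 2579) = 18598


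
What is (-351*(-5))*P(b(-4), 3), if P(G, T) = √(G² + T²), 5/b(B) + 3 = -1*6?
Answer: 195*√754 ≈ 5354.5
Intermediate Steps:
b(B) = -5/9 (b(B) = 5/(-3 - 1*6) = 5/(-3 - 6) = 5/(-9) = 5*(-⅑) = -5/9)
(-351*(-5))*P(b(-4), 3) = (-351*(-5))*√((-5/9)² + 3²) = (-39*(-45))*√(25/81 + 9) = 1755*√(754/81) = 1755*(√754/9) = 195*√754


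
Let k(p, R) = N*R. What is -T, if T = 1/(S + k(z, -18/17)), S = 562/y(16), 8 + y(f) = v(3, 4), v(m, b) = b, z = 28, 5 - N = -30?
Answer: 34/6037 ≈ 0.0056319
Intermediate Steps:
N = 35 (N = 5 - 1*(-30) = 5 + 30 = 35)
y(f) = -4 (y(f) = -8 + 4 = -4)
k(p, R) = 35*R
S = -281/2 (S = 562/(-4) = 562*(-¼) = -281/2 ≈ -140.50)
T = -34/6037 (T = 1/(-281/2 + 35*(-18/17)) = 1/(-281/2 - 630/17) = 1/(-6037/34) = -34/6037 ≈ -0.0056319)
-T = -1*(-34/6037) = 34/6037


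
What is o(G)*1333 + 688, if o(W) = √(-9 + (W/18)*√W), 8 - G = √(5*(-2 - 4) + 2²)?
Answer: 688 + 1333*√(-324 + 2*(8 - I*√26)^(3/2))/6 ≈ 976.1 - 3764.8*I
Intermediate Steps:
G = 8 - I*√26 (G = 8 - √(5*(-2 - 4) + 2²) = 8 - √(5*(-6) + 4) = 8 - √(-30 + 4) = 8 - √(-26) = 8 - I*√26 ≈ 8.0 - 5.099*I)
o(W) = √(-9 + W^(3/2)/18) (o(W) = √(-9 + (W*(1/18))*√W) = √(-9 + (W/18)*√W) = √(-9 + W^(3/2)/18))
o(G)*1333 + 688 = (√(-324 + 2*(8 - I*√26)^(3/2))/6)*1333 + 688 = 1333*√(-324 + 2*(8 - I*√26)^(3/2))/6 + 688 = 688 + 1333*√(-324 + 2*(8 - I*√26)^(3/2))/6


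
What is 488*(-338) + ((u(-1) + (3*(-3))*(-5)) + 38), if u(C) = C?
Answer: -164862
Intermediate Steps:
488*(-338) + ((u(-1) + (3*(-3))*(-5)) + 38) = 488*(-338) + ((-1 + (3*(-3))*(-5)) + 38) = -164944 + ((-1 - 9*(-5)) + 38) = -164944 + ((-1 + 45) + 38) = -164944 + (44 + 38) = -164944 + 82 = -164862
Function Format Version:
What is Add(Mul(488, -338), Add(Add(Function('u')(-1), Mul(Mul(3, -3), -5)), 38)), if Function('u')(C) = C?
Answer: -164862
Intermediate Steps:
Add(Mul(488, -338), Add(Add(Function('u')(-1), Mul(Mul(3, -3), -5)), 38)) = Add(Mul(488, -338), Add(Add(-1, Mul(Mul(3, -3), -5)), 38)) = Add(-164944, Add(Add(-1, Mul(-9, -5)), 38)) = Add(-164944, Add(Add(-1, 45), 38)) = Add(-164944, Add(44, 38)) = Add(-164944, 82) = -164862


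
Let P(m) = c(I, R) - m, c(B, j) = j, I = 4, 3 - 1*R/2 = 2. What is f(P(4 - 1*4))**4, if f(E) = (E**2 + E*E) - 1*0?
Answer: 4096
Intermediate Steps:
R = 2 (R = 6 - 2*2 = 6 - 4 = 2)
P(m) = 2 - m
f(E) = 2*E**2 (f(E) = (E**2 + E**2) + 0 = 2*E**2 + 0 = 2*E**2)
f(P(4 - 1*4))**4 = (2*(2 - (4 - 1*4))**2)**4 = (2*(2 - (4 - 4))**2)**4 = (2*(2 - 1*0)**2)**4 = (2*(2 + 0)**2)**4 = (2*2**2)**4 = (2*4)**4 = 8**4 = 4096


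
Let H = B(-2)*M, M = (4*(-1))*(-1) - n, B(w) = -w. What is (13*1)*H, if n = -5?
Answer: 234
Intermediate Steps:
M = 9 (M = (4*(-1))*(-1) - 1*(-5) = -4*(-1) + 5 = 4 + 5 = 9)
H = 18 (H = -1*(-2)*9 = 2*9 = 18)
(13*1)*H = (13*1)*18 = 13*18 = 234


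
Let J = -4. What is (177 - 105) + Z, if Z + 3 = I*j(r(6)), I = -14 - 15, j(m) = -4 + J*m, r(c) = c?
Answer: 881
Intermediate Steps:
j(m) = -4 - 4*m
I = -29
Z = 809 (Z = -3 - 29*(-4 - 4*6) = -3 - 29*(-4 - 24) = -3 - 29*(-28) = -3 + 812 = 809)
(177 - 105) + Z = (177 - 105) + 809 = 72 + 809 = 881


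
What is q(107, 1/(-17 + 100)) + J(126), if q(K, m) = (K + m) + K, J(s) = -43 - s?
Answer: 3736/83 ≈ 45.012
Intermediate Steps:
q(K, m) = m + 2*K
q(107, 1/(-17 + 100)) + J(126) = (1/(-17 + 100) + 2*107) + (-43 - 1*126) = (1/83 + 214) + (-43 - 126) = (1/83 + 214) - 169 = 17763/83 - 169 = 3736/83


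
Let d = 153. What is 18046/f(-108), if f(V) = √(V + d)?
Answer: 18046*√5/15 ≈ 2690.1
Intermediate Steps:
f(V) = √(153 + V) (f(V) = √(V + 153) = √(153 + V))
18046/f(-108) = 18046/(√(153 - 108)) = 18046/(√45) = 18046/((3*√5)) = 18046*(√5/15) = 18046*√5/15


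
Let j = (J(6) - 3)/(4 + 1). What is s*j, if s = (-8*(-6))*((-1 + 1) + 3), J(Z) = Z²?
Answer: 4752/5 ≈ 950.40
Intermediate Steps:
j = 33/5 (j = (6² - 3)/(4 + 1) = (36 - 3)/5 = 33*(⅕) = 33/5 ≈ 6.6000)
s = 144 (s = 48*(0 + 3) = 48*3 = 144)
s*j = 144*(33/5) = 4752/5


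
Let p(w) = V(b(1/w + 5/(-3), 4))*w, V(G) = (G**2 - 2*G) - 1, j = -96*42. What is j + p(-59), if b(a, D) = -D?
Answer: -5389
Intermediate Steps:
j = -4032
V(G) = -1 + G**2 - 2*G
p(w) = 23*w (p(w) = (-1 + (-1*4)**2 - (-2)*4)*w = (-1 + (-4)**2 - 2*(-4))*w = (-1 + 16 + 8)*w = 23*w)
j + p(-59) = -4032 + 23*(-59) = -4032 - 1357 = -5389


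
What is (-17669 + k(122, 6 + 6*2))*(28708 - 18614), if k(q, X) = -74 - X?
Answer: -179279534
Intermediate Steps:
(-17669 + k(122, 6 + 6*2))*(28708 - 18614) = (-17669 + (-74 - (6 + 6*2)))*(28708 - 18614) = (-17669 + (-74 - (6 + 12)))*10094 = (-17669 + (-74 - 1*18))*10094 = (-17669 + (-74 - 18))*10094 = (-17669 - 92)*10094 = -17761*10094 = -179279534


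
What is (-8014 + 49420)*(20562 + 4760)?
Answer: 1048482732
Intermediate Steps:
(-8014 + 49420)*(20562 + 4760) = 41406*25322 = 1048482732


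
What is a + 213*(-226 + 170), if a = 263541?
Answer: 251613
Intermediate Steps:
a + 213*(-226 + 170) = 263541 + 213*(-226 + 170) = 263541 + 213*(-56) = 263541 - 11928 = 251613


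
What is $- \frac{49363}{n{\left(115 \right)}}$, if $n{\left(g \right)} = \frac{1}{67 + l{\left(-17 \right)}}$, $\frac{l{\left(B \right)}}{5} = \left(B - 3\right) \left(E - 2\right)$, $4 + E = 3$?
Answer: $-18116221$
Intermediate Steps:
$E = -1$ ($E = -4 + 3 = -1$)
$l{\left(B \right)} = 45 - 15 B$ ($l{\left(B \right)} = 5 \left(B - 3\right) \left(-1 - 2\right) = 5 \left(-3 + B\right) \left(-3\right) = 5 \left(9 - 3 B\right) = 45 - 15 B$)
$n{\left(g \right)} = \frac{1}{367}$ ($n{\left(g \right)} = \frac{1}{67 + \left(45 - -255\right)} = \frac{1}{67 + \left(45 + 255\right)} = \frac{1}{67 + 300} = \frac{1}{367}$)
$- \frac{49363}{n{\left(115 \right)}} = - 49363 \frac{1}{\frac{1}{367}} = \left(-49363\right) 367 = -18116221$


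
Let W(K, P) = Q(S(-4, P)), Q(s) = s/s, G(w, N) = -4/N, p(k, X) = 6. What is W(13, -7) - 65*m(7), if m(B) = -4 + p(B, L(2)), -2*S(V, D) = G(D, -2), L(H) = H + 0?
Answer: -129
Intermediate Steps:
L(H) = H
S(V, D) = -1 (S(V, D) = -(-2)/(-2) = -(-2)*(-1)/2 = -½*2 = -1)
Q(s) = 1
W(K, P) = 1
m(B) = 2 (m(B) = -4 + 6 = 2)
W(13, -7) - 65*m(7) = 1 - 65*2 = 1 - 130 = -129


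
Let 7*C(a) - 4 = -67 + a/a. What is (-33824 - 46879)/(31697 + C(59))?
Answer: -188307/73939 ≈ -2.5468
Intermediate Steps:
C(a) = -62/7 (C(a) = 4/7 + (-67 + a/a)/7 = 4/7 + (-67 + 1)/7 = 4/7 + (⅐)*(-66) = 4/7 - 66/7 = -62/7)
(-33824 - 46879)/(31697 + C(59)) = (-33824 - 46879)/(31697 - 62/7) = -80703/221817/7 = -80703*7/221817 = -188307/73939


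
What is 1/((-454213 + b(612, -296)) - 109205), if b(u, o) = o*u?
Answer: -1/744570 ≈ -1.3431e-6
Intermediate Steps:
1/((-454213 + b(612, -296)) - 109205) = 1/((-454213 - 296*612) - 109205) = 1/((-454213 - 181152) - 109205) = 1/(-635365 - 109205) = 1/(-744570) = -1/744570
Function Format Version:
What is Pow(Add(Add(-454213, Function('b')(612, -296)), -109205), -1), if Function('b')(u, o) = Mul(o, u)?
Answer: Rational(-1, 744570) ≈ -1.3431e-6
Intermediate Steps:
Pow(Add(Add(-454213, Function('b')(612, -296)), -109205), -1) = Pow(Add(Add(-454213, Mul(-296, 612)), -109205), -1) = Pow(Add(Add(-454213, -181152), -109205), -1) = Pow(Add(-635365, -109205), -1) = Pow(-744570, -1) = Rational(-1, 744570)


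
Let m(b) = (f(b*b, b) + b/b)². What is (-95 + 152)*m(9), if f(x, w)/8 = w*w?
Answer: 24008457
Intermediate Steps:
f(x, w) = 8*w² (f(x, w) = 8*(w*w) = 8*w²)
m(b) = (1 + 8*b²)² (m(b) = (8*b² + b/b)² = (8*b² + 1)² = (1 + 8*b²)²)
(-95 + 152)*m(9) = (-95 + 152)*(1 + 8*9²)² = 57*(1 + 8*81)² = 57*(1 + 648)² = 57*649² = 57*421201 = 24008457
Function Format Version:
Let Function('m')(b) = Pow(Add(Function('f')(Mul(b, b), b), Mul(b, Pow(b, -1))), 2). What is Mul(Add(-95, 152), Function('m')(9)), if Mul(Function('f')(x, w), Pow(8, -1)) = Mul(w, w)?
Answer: 24008457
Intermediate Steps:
Function('f')(x, w) = Mul(8, Pow(w, 2)) (Function('f')(x, w) = Mul(8, Mul(w, w)) = Mul(8, Pow(w, 2)))
Function('m')(b) = Pow(Add(1, Mul(8, Pow(b, 2))), 2) (Function('m')(b) = Pow(Add(Mul(8, Pow(b, 2)), Mul(b, Pow(b, -1))), 2) = Pow(Add(Mul(8, Pow(b, 2)), 1), 2) = Pow(Add(1, Mul(8, Pow(b, 2))), 2))
Mul(Add(-95, 152), Function('m')(9)) = Mul(Add(-95, 152), Pow(Add(1, Mul(8, Pow(9, 2))), 2)) = Mul(57, Pow(Add(1, Mul(8, 81)), 2)) = Mul(57, Pow(Add(1, 648), 2)) = Mul(57, Pow(649, 2)) = Mul(57, 421201) = 24008457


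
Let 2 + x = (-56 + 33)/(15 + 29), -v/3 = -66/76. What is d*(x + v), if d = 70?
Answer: 2415/418 ≈ 5.7775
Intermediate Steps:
v = 99/38 (v = -(-198)/76 = -3*(-33/38) = 99/38 ≈ 2.6053)
x = -111/44 (x = -2 + (-56 + 33)/(15 + 29) = -2 - 23/44 = -111/44 ≈ -2.5227)
d*(x + v) = 70*(-111/44 + 99/38) = 70*(69/836) = 2415/418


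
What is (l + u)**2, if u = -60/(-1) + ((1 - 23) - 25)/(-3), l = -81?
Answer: 256/9 ≈ 28.444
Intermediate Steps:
u = 227/3 (u = -60*(-1) + (-22 - 25)*(-1/3) = 60 - 47*(-1/3) = 60 + 47/3 = 227/3 ≈ 75.667)
(l + u)**2 = (-81 + 227/3)**2 = (-16/3)**2 = 256/9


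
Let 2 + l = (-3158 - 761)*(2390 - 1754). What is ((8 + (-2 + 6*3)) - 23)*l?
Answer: -2492486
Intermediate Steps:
l = -2492486 (l = -2 + (-3158 - 761)*(2390 - 1754) = -2 - 3919*636 = -2 - 2492484 = -2492486)
((8 + (-2 + 6*3)) - 23)*l = ((8 + (-2 + 6*3)) - 23)*(-2492486) = ((8 + (-2 + 18)) - 23)*(-2492486) = ((8 + 16) - 23)*(-2492486) = (24 - 23)*(-2492486) = 1*(-2492486) = -2492486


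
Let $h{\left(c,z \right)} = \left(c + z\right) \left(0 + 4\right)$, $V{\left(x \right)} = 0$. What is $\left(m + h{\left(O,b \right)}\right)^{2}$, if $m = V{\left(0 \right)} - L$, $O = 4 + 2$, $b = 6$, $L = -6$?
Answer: $2916$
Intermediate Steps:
$O = 6$
$h{\left(c,z \right)} = 4 c + 4 z$ ($h{\left(c,z \right)} = \left(c + z\right) 4 = 4 c + 4 z$)
$m = 6$ ($m = 0 - -6 = 0 + 6 = 6$)
$\left(m + h{\left(O,b \right)}\right)^{2} = \left(6 + \left(4 \cdot 6 + 4 \cdot 6\right)\right)^{2} = \left(6 + \left(24 + 24\right)\right)^{2} = \left(6 + 48\right)^{2} = 54^{2} = 2916$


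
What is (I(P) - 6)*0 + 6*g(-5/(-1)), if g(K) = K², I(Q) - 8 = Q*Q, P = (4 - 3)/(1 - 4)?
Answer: 150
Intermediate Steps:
P = -⅓ (P = 1/(-3) = 1*(-⅓) = -⅓ ≈ -0.33333)
I(Q) = 8 + Q² (I(Q) = 8 + Q*Q = 8 + Q²)
(I(P) - 6)*0 + 6*g(-5/(-1)) = ((8 + (-⅓)²) - 6)*0 + 6*(-5/(-1))² = ((8 + ⅑) - 6)*0 + 6*(-5*(-1))² = (73/9 - 6)*0 + 6*5² = (19/9)*0 + 6*25 = 0 + 150 = 150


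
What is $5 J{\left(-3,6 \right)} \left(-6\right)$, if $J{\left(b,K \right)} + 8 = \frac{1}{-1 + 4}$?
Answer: $230$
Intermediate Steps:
$J{\left(b,K \right)} = - \frac{23}{3}$ ($J{\left(b,K \right)} = -8 + \frac{1}{-1 + 4} = -8 + \frac{1}{3} = - \frac{23}{3}$)
$5 J{\left(-3,6 \right)} \left(-6\right) = 5 \left(- \frac{23}{3}\right) \left(-6\right) = \left(- \frac{115}{3}\right) \left(-6\right) = 230$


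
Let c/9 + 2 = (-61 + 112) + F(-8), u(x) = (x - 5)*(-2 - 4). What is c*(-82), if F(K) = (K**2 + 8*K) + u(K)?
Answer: -93726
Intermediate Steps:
u(x) = 30 - 6*x (u(x) = (-5 + x)*(-6) = 30 - 6*x)
F(K) = 30 + K**2 + 2*K (F(K) = (K**2 + 8*K) + (30 - 6*K) = 30 + K**2 + 2*K)
c = 1143 (c = -18 + 9*((-61 + 112) + (30 + (-8)**2 + 2*(-8))) = -18 + 9*(51 + (30 + 64 - 16)) = -18 + 9*(51 + 78) = -18 + 9*129 = -18 + 1161 = 1143)
c*(-82) = 1143*(-82) = -93726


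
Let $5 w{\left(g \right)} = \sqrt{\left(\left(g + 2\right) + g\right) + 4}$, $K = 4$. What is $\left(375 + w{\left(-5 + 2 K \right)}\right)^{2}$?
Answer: $\frac{3515637}{25} + 300 \sqrt{3} \approx 1.4115 \cdot 10^{5}$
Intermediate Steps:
$w{\left(g \right)} = \frac{\sqrt{6 + 2 g}}{5}$ ($w{\left(g \right)} = \frac{\sqrt{\left(\left(g + 2\right) + g\right) + 4}}{5} = \frac{\sqrt{\left(\left(2 + g\right) + g\right) + 4}}{5} = \frac{\sqrt{\left(2 + 2 g\right) + 4}}{5} = \frac{\sqrt{6 + 2 g}}{5}$)
$\left(375 + w{\left(-5 + 2 K \right)}\right)^{2} = \left(375 + \frac{\sqrt{6 + 2 \left(-5 + 2 \cdot 4\right)}}{5}\right)^{2} = \left(375 + \frac{\sqrt{6 + 2 \left(-5 + 8\right)}}{5}\right)^{2} = \left(375 + \frac{\sqrt{6 + 2 \cdot 3}}{5}\right)^{2} = \left(375 + \frac{\sqrt{6 + 6}}{5}\right)^{2} = \left(375 + \frac{\sqrt{12}}{5}\right)^{2} = \left(375 + \frac{2 \sqrt{3}}{5}\right)^{2}$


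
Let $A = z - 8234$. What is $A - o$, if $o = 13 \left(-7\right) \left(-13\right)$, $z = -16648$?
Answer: $-26065$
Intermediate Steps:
$o = 1183$ ($o = \left(-91\right) \left(-13\right) = 1183$)
$A = -24882$ ($A = -16648 - 8234 = -24882$)
$A - o = -24882 - 1183 = -26065$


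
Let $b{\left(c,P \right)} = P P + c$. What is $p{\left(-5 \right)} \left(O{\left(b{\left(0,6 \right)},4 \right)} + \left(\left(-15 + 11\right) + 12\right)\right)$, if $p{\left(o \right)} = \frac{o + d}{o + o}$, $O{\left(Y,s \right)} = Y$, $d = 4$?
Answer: $\frac{22}{5} \approx 4.4$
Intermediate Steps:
$b{\left(c,P \right)} = c + P^{2}$ ($b{\left(c,P \right)} = P^{2} + c = c + P^{2}$)
$p{\left(o \right)} = \frac{4 + o}{2 o}$ ($p{\left(o \right)} = \frac{o + 4}{o + o} = \frac{4 + o}{2 o}$)
$p{\left(-5 \right)} \left(O{\left(b{\left(0,6 \right)},4 \right)} + \left(\left(-15 + 11\right) + 12\right)\right) = \frac{4 - 5}{2 \left(-5\right)} \left(\left(0 + 6^{2}\right) + \left(\left(-15 + 11\right) + 12\right)\right) = \frac{1}{2} \left(- \frac{1}{5}\right) \left(-1\right) \left(\left(0 + 36\right) + \left(-4 + 12\right)\right) = \frac{36 + 8}{10} = \frac{1}{10} \cdot 44 = \frac{22}{5}$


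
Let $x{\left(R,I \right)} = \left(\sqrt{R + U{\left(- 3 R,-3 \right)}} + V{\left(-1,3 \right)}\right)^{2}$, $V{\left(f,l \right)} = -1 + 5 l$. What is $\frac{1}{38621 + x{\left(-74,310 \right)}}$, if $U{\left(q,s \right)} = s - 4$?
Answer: $\frac{269}{10420425} - \frac{7 i}{41681700} \approx 2.5815 \cdot 10^{-5} - 1.6794 \cdot 10^{-7} i$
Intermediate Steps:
$U{\left(q,s \right)} = -4 + s$
$x{\left(R,I \right)} = \left(14 + \sqrt{-7 + R}\right)^{2}$ ($x{\left(R,I \right)} = \left(\sqrt{R - 7} + \left(-1 + 5 \cdot 3\right)\right)^{2} = \left(\sqrt{R - 7} + \left(-1 + 15\right)\right)^{2} = \left(\sqrt{-7 + R} + 14\right)^{2} = \left(14 + \sqrt{-7 + R}\right)^{2}$)
$\frac{1}{38621 + x{\left(-74,310 \right)}} = \frac{1}{38621 + \left(14 + \sqrt{-7 - 74}\right)^{2}} = \frac{1}{38621 + \left(14 + \sqrt{-81}\right)^{2}} = \frac{1}{38621 + \left(14 + 9 i\right)^{2}}$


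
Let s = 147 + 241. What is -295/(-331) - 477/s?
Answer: -43427/128428 ≈ -0.33814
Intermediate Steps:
s = 388
-295/(-331) - 477/s = -295/(-331) - 477/388 = -295*(-1/331) - 477*1/388 = 295/331 - 477/388 = -43427/128428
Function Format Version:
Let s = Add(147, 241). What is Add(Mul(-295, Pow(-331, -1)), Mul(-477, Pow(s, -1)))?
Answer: Rational(-43427, 128428) ≈ -0.33814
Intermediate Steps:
s = 388
Add(Mul(-295, Pow(-331, -1)), Mul(-477, Pow(s, -1))) = Add(Mul(-295, Pow(-331, -1)), Mul(-477, Pow(388, -1))) = Add(Mul(-295, Rational(-1, 331)), Mul(-477, Rational(1, 388))) = Add(Rational(295, 331), Rational(-477, 388)) = Rational(-43427, 128428)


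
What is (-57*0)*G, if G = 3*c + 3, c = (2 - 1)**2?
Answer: 0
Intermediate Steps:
c = 1 (c = 1**2 = 1)
G = 6 (G = 3*1 + 3 = 3 + 3 = 6)
(-57*0)*G = -57*0*6 = 0*6 = 0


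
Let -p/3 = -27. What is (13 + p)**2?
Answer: 8836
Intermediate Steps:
p = 81 (p = -3*(-27) = 81)
(13 + p)**2 = (13 + 81)**2 = 94**2 = 8836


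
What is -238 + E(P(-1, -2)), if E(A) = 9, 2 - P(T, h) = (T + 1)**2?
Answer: -229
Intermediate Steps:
P(T, h) = 2 - (1 + T)**2 (P(T, h) = 2 - (T + 1)**2 = 2 - (1 + T)**2)
-238 + E(P(-1, -2)) = -238 + 9 = -229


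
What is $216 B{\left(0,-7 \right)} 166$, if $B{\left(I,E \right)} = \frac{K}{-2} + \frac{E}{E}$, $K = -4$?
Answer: $107568$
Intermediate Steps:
$B{\left(I,E \right)} = 3$ ($B{\left(I,E \right)} = - \frac{4}{-2} + \frac{E}{E} = \left(-4\right) \left(- \frac{1}{2}\right) + 1 = 2 + 1 = 3$)
$216 B{\left(0,-7 \right)} 166 = 216 \cdot 3 \cdot 166 = 648 \cdot 166 = 107568$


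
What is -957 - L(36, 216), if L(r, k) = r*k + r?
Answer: -8769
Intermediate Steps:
L(r, k) = r + k*r (L(r, k) = k*r + r = r + k*r)
-957 - L(36, 216) = -957 - 36*(1 + 216) = -957 - 36*217 = -957 - 1*7812 = -957 - 7812 = -8769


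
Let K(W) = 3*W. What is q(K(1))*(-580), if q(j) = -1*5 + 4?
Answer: 580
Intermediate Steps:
q(j) = -1 (q(j) = -5 + 4 = -1)
q(K(1))*(-580) = -1*(-580) = 580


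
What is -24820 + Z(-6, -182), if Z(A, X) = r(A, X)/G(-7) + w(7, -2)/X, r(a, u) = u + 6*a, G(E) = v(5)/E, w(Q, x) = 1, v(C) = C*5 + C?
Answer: -67619749/2730 ≈ -24769.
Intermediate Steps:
v(C) = 6*C (v(C) = 5*C + C = 6*C)
G(E) = 30/E (G(E) = (6*5)/E = 30/E)
Z(A, X) = 1/X - 7*A/5 - 7*X/30 (Z(A, X) = (X + 6*A)/((30/(-7))) + 1/X = (X + 6*A)/((30*(-1/7))) + 1/X = (X + 6*A)/(-30/7) + 1/X = (X + 6*A)*(-7/30) + 1/X = (-7*A/5 - 7*X/30) + 1/X = 1/X - 7*A/5 - 7*X/30)
-24820 + Z(-6, -182) = -24820 + (1/30)*(30 - 7*(-182)*(-182 + 6*(-6)))/(-182) = -24820 + (1/30)*(-1/182)*(30 - 7*(-182)*(-182 - 36)) = -24820 + (1/30)*(-1/182)*(30 - 7*(-182)*(-218)) = -24820 + (1/30)*(-1/182)*(30 - 277732) = -24820 + (1/30)*(-1/182)*(-277702) = -24820 + 138851/2730 = -67619749/2730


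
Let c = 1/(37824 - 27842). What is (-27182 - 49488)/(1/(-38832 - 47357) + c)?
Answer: -65962160308660/76207 ≈ -8.6557e+8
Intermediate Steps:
c = 1/9982 ≈ 0.00010018
(-27182 - 49488)/(1/(-38832 - 47357) + c) = (-27182 - 49488)/(1/(-38832 - 47357) + 1/9982) = -76670/(1/(-86189) + 1/9982) = -76670/(-1/86189 + 1/9982) = -76670/76207/860338598 = -76670*860338598/76207 = -65962160308660/76207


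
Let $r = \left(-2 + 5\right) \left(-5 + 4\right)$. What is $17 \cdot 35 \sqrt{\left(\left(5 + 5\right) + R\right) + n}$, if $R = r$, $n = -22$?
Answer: $595 i \sqrt{15} \approx 2304.4 i$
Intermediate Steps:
$r = -3$ ($r = 3 \left(-1\right) = -3$)
$R = -3$
$17 \cdot 35 \sqrt{\left(\left(5 + 5\right) + R\right) + n} = 17 \cdot 35 \sqrt{\left(\left(5 + 5\right) - 3\right) - 22} = 595 \sqrt{\left(10 - 3\right) - 22} = 595 \sqrt{7 - 22} = 595 \sqrt{-15} = 595 i \sqrt{15}$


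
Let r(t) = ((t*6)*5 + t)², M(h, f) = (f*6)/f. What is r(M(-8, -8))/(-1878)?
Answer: -5766/313 ≈ -18.422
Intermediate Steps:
M(h, f) = 6 (M(h, f) = (6*f)/f = 6)
r(t) = 961*t² (r(t) = ((6*t)*5 + t)² = (30*t + t)² = (31*t)² = 961*t²)
r(M(-8, -8))/(-1878) = (961*6²)/(-1878) = (961*36)*(-1/1878) = 34596*(-1/1878) = -5766/313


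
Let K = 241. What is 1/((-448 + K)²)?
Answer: 1/42849 ≈ 2.3338e-5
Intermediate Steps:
1/((-448 + K)²) = 1/((-448 + 241)²) = 1/((-207)²) = 1/42849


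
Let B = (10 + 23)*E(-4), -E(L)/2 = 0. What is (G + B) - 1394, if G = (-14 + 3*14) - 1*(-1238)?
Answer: -128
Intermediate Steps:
E(L) = 0 (E(L) = -2*0 = 0)
B = 0 (B = (10 + 23)*0 = 33*0 = 0)
G = 1266 (G = (-14 + 42) + 1238 = 28 + 1238 = 1266)
(G + B) - 1394 = (1266 + 0) - 1394 = 1266 - 1394 = -128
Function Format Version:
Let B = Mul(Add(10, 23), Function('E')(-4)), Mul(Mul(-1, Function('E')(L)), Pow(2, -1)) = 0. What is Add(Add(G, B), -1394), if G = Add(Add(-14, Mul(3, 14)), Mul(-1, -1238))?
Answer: -128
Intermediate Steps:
Function('E')(L) = 0 (Function('E')(L) = Mul(-2, 0) = 0)
B = 0 (B = Mul(Add(10, 23), 0) = Mul(33, 0) = 0)
G = 1266 (G = Add(Add(-14, 42), 1238) = Add(28, 1238) = 1266)
Add(Add(G, B), -1394) = Add(Add(1266, 0), -1394) = Add(1266, -1394) = -128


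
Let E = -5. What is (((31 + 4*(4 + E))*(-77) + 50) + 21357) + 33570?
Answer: 52898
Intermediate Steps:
(((31 + 4*(4 + E))*(-77) + 50) + 21357) + 33570 = (((31 + 4*(4 - 5))*(-77) + 50) + 21357) + 33570 = (((31 + 4*(-1))*(-77) + 50) + 21357) + 33570 = (((31 - 4)*(-77) + 50) + 21357) + 33570 = ((27*(-77) + 50) + 21357) + 33570 = ((-2079 + 50) + 21357) + 33570 = (-2029 + 21357) + 33570 = 19328 + 33570 = 52898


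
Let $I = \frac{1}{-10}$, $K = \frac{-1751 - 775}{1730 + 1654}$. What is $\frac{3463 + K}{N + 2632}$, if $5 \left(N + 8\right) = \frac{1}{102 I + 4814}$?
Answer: $\frac{46902165509}{35546583348} \approx 1.3195$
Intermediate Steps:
$K = - \frac{421}{564}$ ($K = - \frac{2526}{3384} = \left(-2526\right) \frac{1}{3384} = - \frac{421}{564} \approx -0.74645$)
$I = - \frac{1}{10} \approx -0.1$
$N = - \frac{192151}{24019}$ ($N = -8 + \frac{1}{5 \left(102 \left(- \frac{1}{10}\right) + 4814\right)} = -8 + \frac{1}{5 \left(- \frac{51}{5} + 4814\right)} = -8 + \frac{1}{5 \cdot \frac{24019}{5}} = -8 + \frac{1}{5} \cdot \frac{5}{24019} = -8 + \frac{1}{24019} = - \frac{192151}{24019} \approx -8.0$)
$\frac{3463 + K}{N + 2632} = \frac{3463 - \frac{421}{564}}{- \frac{192151}{24019} + 2632} = \frac{1952711}{564 \cdot \frac{63025857}{24019}} = \frac{1952711}{564} \cdot \frac{24019}{63025857} = \frac{46902165509}{35546583348}$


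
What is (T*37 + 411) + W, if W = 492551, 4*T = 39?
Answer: 1973291/4 ≈ 4.9332e+5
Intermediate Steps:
T = 39/4 (T = (¼)*39 = 39/4 ≈ 9.7500)
(T*37 + 411) + W = ((39/4)*37 + 411) + 492551 = (1443/4 + 411) + 492551 = 3087/4 + 492551 = 1973291/4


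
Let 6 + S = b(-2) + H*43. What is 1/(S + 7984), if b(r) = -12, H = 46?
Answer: 1/9944 ≈ 0.00010056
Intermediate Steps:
S = 1960 (S = -6 + (-12 + 46*43) = -6 + (-12 + 1978) = -6 + 1966 = 1960)
1/(S + 7984) = 1/(1960 + 7984) = 1/9944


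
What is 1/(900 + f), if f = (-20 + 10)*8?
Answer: 1/820 ≈ 0.0012195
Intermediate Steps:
f = -80 (f = -10*8 = -80)
1/(900 + f) = 1/(900 - 80) = 1/820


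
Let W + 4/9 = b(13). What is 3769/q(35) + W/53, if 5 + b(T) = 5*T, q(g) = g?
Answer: 1816573/16695 ≈ 108.81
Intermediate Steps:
b(T) = -5 + 5*T
W = 536/9 (W = -4/9 + (-5 + 5*13) = -4/9 + (-5 + 65) = -4/9 + 60 = 536/9 ≈ 59.556)
3769/q(35) + W/53 = 3769/35 + (536/9)/53 = 3769*(1/35) + (536/9)*(1/53) = 3769/35 + 536/477 = 1816573/16695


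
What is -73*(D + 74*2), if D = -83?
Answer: -4745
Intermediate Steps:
-73*(D + 74*2) = -73*(-83 + 74*2) = -73*(-83 + 148) = -73*65 = -4745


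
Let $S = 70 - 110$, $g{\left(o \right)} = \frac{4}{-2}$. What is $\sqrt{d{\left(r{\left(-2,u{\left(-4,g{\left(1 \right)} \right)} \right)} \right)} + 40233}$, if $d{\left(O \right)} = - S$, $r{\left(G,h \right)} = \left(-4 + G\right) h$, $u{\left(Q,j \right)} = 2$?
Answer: $\sqrt{40273} \approx 200.68$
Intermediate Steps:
$g{\left(o \right)} = -2$ ($g{\left(o \right)} = 4 \left(- \frac{1}{2}\right) = -2$)
$r{\left(G,h \right)} = h \left(-4 + G\right)$
$S = -40$ ($S = 70 - 110 = -40$)
$d{\left(O \right)} = 40$ ($d{\left(O \right)} = \left(-1\right) \left(-40\right) = 40$)
$\sqrt{d{\left(r{\left(-2,u{\left(-4,g{\left(1 \right)} \right)} \right)} \right)} + 40233} = \sqrt{40 + 40233} = \sqrt{40273}$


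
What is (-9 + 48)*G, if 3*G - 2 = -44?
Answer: -546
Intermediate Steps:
G = -14 (G = 2/3 + (1/3)*(-44) = 2/3 - 44/3 = -14)
(-9 + 48)*G = (-9 + 48)*(-14) = 39*(-14) = -546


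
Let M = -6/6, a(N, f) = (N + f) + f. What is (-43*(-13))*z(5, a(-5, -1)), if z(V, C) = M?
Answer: -559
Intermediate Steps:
a(N, f) = N + 2*f
M = -1 (M = -6*1/6 = -1)
z(V, C) = -1
(-43*(-13))*z(5, a(-5, -1)) = -43*(-13)*(-1) = 559*(-1) = -559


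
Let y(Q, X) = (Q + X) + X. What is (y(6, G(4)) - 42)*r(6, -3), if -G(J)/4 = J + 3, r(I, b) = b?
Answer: 276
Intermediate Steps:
G(J) = -12 - 4*J (G(J) = -4*(J + 3) = -4*(3 + J) = -12 - 4*J)
y(Q, X) = Q + 2*X
(y(6, G(4)) - 42)*r(6, -3) = ((6 + 2*(-12 - 4*4)) - 42)*(-3) = ((6 + 2*(-12 - 16)) - 42)*(-3) = ((6 + 2*(-28)) - 42)*(-3) = ((6 - 56) - 42)*(-3) = (-50 - 42)*(-3) = -92*(-3) = 276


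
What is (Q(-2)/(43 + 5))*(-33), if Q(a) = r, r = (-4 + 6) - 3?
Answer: 11/16 ≈ 0.68750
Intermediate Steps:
r = -1 (r = 2 - 3 = -1)
Q(a) = -1
(Q(-2)/(43 + 5))*(-33) = (-1/(43 + 5))*(-33) = (-1/48)*(-33) = ((1/48)*(-1))*(-33) = -1/48*(-33) = 11/16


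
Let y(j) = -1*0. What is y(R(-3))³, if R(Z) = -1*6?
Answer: 0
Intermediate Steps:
R(Z) = -6
y(j) = 0
y(R(-3))³ = 0³ = 0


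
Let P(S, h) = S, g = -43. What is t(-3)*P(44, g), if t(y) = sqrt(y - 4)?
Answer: 44*I*sqrt(7) ≈ 116.41*I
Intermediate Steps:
t(y) = sqrt(-4 + y)
t(-3)*P(44, g) = sqrt(-4 - 3)*44 = sqrt(-7)*44 = (I*sqrt(7))*44 = 44*I*sqrt(7)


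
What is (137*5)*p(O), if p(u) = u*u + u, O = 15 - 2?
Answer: 124670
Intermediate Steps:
O = 13
p(u) = u + u² (p(u) = u² + u = u + u²)
(137*5)*p(O) = (137*5)*(13*(1 + 13)) = 685*(13*14) = 685*182 = 124670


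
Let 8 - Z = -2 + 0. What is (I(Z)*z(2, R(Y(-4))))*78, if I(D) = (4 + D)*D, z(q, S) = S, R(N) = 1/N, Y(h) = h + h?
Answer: -1365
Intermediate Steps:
Y(h) = 2*h
Z = 10 (Z = 8 - (-2 + 0) = 8 - 1*(-2) = 8 + 2 = 10)
I(D) = D*(4 + D)
(I(Z)*z(2, R(Y(-4))))*78 = ((10*(4 + 10))/((2*(-4))))*78 = ((10*14)/(-8))*78 = (140*(-1/8))*78 = -35/2*78 = -1365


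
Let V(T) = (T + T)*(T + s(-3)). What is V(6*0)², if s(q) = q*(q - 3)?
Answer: 0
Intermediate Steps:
s(q) = q*(-3 + q)
V(T) = 2*T*(18 + T) (V(T) = (T + T)*(T - 3*(-3 - 3)) = (2*T)*(T - 3*(-6)) = (2*T)*(T + 18) = (2*T)*(18 + T) = 2*T*(18 + T))
V(6*0)² = (2*(6*0)*(18 + 6*0))² = (2*0*(18 + 0))² = (2*0*18)² = 0² = 0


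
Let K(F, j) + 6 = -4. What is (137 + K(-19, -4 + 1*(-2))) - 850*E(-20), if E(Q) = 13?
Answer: -10923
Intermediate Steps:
K(F, j) = -10 (K(F, j) = -6 - 4 = -10)
(137 + K(-19, -4 + 1*(-2))) - 850*E(-20) = (137 - 10) - 850*13 = 127 - 11050 = -10923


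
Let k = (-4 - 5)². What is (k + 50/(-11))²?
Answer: 707281/121 ≈ 5845.3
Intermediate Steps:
k = 81 (k = (-9)² = 81)
(k + 50/(-11))² = (81 + 50/(-11))² = (81 + 50*(-1/11))² = (81 - 50/11)² = (841/11)² = 707281/121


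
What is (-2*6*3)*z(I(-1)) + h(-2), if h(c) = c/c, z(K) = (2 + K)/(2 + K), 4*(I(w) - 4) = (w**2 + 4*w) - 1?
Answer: -35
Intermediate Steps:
I(w) = 15/4 + w + w**2/4 (I(w) = 4 + ((w**2 + 4*w) - 1)/4 = 4 + (-1 + w**2 + 4*w)/4 = 4 + (-1/4 + w + w**2/4) = 15/4 + w + w**2/4)
z(K) = 1
h(c) = 1
(-2*6*3)*z(I(-1)) + h(-2) = (-2*6*3)*1 + 1 = -12*3*1 + 1 = -36*1 + 1 = -36 + 1 = -35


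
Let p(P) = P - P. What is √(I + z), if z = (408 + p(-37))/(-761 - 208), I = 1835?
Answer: 3*√73587/19 ≈ 42.832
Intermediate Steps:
p(P) = 0
z = -8/19 (z = (408 + 0)/(-761 - 208) = 408/(-969) = 408*(-1/969) = -8/19 ≈ -0.42105)
√(I + z) = √(1835 - 8/19) = √(34857/19) = 3*√73587/19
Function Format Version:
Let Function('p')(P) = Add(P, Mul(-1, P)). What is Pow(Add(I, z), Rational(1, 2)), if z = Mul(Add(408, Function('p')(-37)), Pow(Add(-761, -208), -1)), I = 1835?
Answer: Mul(Rational(3, 19), Pow(73587, Rational(1, 2))) ≈ 42.832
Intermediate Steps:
Function('p')(P) = 0
z = Rational(-8, 19) (z = Mul(Add(408, 0), Pow(Add(-761, -208), -1)) = Mul(408, Pow(-969, -1)) = Mul(408, Rational(-1, 969)) = Rational(-8, 19) ≈ -0.42105)
Pow(Add(I, z), Rational(1, 2)) = Pow(Add(1835, Rational(-8, 19)), Rational(1, 2)) = Pow(Rational(34857, 19), Rational(1, 2)) = Mul(Rational(3, 19), Pow(73587, Rational(1, 2)))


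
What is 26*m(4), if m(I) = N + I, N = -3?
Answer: 26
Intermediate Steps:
m(I) = -3 + I
26*m(4) = 26*(-3 + 4) = 26*1 = 26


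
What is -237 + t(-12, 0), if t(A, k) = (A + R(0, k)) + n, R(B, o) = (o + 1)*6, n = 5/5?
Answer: -242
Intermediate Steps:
n = 1 (n = 5*(⅕) = 1)
R(B, o) = 6 + 6*o (R(B, o) = (1 + o)*6 = 6 + 6*o)
t(A, k) = 7 + A + 6*k (t(A, k) = (A + (6 + 6*k)) + 1 = (6 + A + 6*k) + 1 = 7 + A + 6*k)
-237 + t(-12, 0) = -237 + (7 - 12 + 6*0) = -237 + (7 - 12 + 0) = -237 - 5 = -242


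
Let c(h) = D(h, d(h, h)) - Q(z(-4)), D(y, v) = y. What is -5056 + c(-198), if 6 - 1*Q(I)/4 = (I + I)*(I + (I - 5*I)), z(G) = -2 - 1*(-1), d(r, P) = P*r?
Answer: -5302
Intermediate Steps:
z(G) = -1 (z(G) = -2 + 1 = -1)
Q(I) = 24 + 24*I**2 (Q(I) = 24 - 4*(I + I)*(I + (I - 5*I)) = 24 - 4*2*I*(I - 4*I) = 24 - 4*2*I*(-3*I) = 24 - (-24)*I**2 = 24 + 24*I**2)
c(h) = -48 + h (c(h) = h - (24 + 24*(-1)**2) = h - (24 + 24*1) = h - (24 + 24) = h - 1*48 = h - 48 = -48 + h)
-5056 + c(-198) = -5056 + (-48 - 198) = -5056 - 246 = -5302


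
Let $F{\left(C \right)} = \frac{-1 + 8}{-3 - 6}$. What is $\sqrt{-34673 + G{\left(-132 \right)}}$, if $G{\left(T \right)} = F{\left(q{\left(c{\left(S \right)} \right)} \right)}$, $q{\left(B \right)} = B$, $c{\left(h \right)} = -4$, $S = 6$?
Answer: $\frac{16 i \sqrt{1219}}{3} \approx 186.21 i$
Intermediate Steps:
$F{\left(C \right)} = - \frac{7}{9}$ ($F{\left(C \right)} = \frac{7}{-9} = 7 \left(- \frac{1}{9}\right) = - \frac{7}{9}$)
$G{\left(T \right)} = - \frac{7}{9}$
$\sqrt{-34673 + G{\left(-132 \right)}} = \sqrt{-34673 - \frac{7}{9}} = \sqrt{- \frac{312064}{9}} = \frac{16 i \sqrt{1219}}{3}$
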